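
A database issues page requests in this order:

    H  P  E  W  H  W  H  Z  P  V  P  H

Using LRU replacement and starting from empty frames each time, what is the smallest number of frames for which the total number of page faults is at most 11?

2

f=1: 12 faults
f=2: 9 faults
f=3: 9 faults
f=4: 7 faults
f=5: 6 faults
f=6: 6 faults
Smallest f with faults ≤ 11 is 2.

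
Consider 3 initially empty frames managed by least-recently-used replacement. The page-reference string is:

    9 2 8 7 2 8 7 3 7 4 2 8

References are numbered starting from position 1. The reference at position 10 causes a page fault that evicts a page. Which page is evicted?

pos 1: 9: fault, frames [9]
pos 2: 2: fault, frames [9, 2]
pos 3: 8: fault, frames [9, 2, 8]
pos 4: 7: fault, evict 9, frames [2, 8, 7]
pos 5: 2: hit
pos 6: 8: hit
pos 7: 7: hit
pos 8: 3: fault, evict 2, frames [8, 7, 3]
pos 9: 7: hit
pos 10: 4: fault, evict 8, frames [3, 7, 4]
At position 10, page 8 is evicted.

8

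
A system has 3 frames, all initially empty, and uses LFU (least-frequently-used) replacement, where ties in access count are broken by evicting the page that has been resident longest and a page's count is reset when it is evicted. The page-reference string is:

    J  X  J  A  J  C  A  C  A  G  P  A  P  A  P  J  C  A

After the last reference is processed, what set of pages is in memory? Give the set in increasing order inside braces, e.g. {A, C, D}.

{A, C, J}

J -> fault, frames (J)
X -> fault, frames (J X)
J -> hit
A -> fault, frames (J X A)
J -> hit
C -> fault, evict X, frames (J A C)
A -> hit
C -> hit
A -> hit
G -> fault, evict C, frames (J A G)
P -> fault, evict G, frames (J A P)
A -> hit
P -> hit
A -> hit
P -> hit
J -> hit
C -> fault, evict P, frames (J A C)
A -> hit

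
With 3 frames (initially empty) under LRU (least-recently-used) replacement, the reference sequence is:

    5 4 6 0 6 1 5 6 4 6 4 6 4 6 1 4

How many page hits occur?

5 → miss, frames [5]
4 → miss, frames [5, 4]
6 → miss, frames [5, 4, 6]
0 → miss, evict 5, frames [4, 6, 0]
6 → hit
1 → miss, evict 4, frames [0, 6, 1]
5 → miss, evict 0, frames [6, 1, 5]
6 → hit
4 → miss, evict 1, frames [5, 6, 4]
6 → hit
4 → hit
6 → hit
4 → hit
6 → hit
1 → miss, evict 5, frames [4, 6, 1]
4 → hit
Hits: 8.

8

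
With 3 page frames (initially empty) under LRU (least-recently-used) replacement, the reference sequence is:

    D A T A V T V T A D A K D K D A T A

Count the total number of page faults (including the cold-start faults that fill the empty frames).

7

D: fault, frames {D}
A: fault, frames {D,A}
T: fault, frames {D,A,T}
A: hit
V: fault, evict D, frames {T,A,V}
T: hit
V: hit
T: hit
A: hit
D: fault, evict V, frames {T,A,D}
A: hit
K: fault, evict T, frames {D,A,K}
D: hit
K: hit
D: hit
A: hit
T: fault, evict K, frames {D,A,T}
A: hit
Page faults: 7.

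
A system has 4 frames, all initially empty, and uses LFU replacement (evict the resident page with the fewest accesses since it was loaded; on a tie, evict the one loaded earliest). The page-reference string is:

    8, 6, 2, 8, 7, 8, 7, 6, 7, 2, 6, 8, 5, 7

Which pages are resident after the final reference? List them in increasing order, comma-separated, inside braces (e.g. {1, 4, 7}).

8: miss, frames {8}
6: miss, frames {8,6}
2: miss, frames {8,6,2}
8: hit
7: miss, frames {8,6,2,7}
8: hit
7: hit
6: hit
7: hit
2: hit
6: hit
8: hit
5: miss, evict 2, frames {8,6,7,5}
7: hit

{5, 6, 7, 8}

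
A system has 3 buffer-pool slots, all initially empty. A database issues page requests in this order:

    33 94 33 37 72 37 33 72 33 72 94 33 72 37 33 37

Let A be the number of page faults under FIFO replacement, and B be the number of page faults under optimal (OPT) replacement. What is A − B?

1

Under FIFO: F F . F F . F . . . F . . F . . → 7 faults.
Under OPT: F F . F F . . . . . F . . F . . → 6 faults.
A − B = 7 − 6 = 1.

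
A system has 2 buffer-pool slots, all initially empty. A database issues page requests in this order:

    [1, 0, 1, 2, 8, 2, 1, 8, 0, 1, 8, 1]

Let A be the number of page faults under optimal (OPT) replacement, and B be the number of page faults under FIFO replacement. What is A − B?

-1

Under OPT: F F . F F . F . F . F . → 7 faults.
Under FIFO: F F . F F . F . F . F F → 8 faults.
A − B = 7 − 8 = -1.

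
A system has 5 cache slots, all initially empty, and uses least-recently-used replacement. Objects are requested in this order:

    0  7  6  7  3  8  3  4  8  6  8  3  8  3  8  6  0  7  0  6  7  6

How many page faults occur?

0: fault, frames (0)
7: fault, frames (0 7)
6: fault, frames (0 7 6)
7: hit
3: fault, frames (0 6 7 3)
8: fault, frames (0 6 7 3 8)
3: hit
4: fault, evict 0, frames (6 7 8 3 4)
8: hit
6: hit
8: hit
3: hit
8: hit
3: hit
8: hit
6: hit
0: fault, evict 7, frames (4 3 8 6 0)
7: fault, evict 4, frames (3 8 6 0 7)
0: hit
6: hit
7: hit
6: hit
Page faults: 8.

8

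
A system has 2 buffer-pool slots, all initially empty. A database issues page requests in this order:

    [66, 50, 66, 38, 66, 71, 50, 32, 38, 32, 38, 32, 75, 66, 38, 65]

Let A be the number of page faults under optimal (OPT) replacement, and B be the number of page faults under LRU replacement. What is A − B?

-2

Under OPT: F F . F . F F F . . . . F F . F → 9 faults.
Under LRU: F F . F . F F F F . . . F F F F → 11 faults.
A − B = 9 − 11 = -2.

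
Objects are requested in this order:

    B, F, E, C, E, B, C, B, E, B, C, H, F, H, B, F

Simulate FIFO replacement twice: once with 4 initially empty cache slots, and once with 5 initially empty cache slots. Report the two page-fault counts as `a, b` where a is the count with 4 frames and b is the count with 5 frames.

4 frames: F F F F . . . . . . . F . . F F → 7 faults.
5 frames: F F F F . . . . . . . F . . . . → 5 faults.
5 < 7: adding a frame reduced faults, as is typical.

7, 5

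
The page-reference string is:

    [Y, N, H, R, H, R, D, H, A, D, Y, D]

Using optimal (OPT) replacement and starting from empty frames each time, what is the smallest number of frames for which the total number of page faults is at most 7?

f=1: 12 faults
f=2: 7 faults
f=3: 6 faults
f=4: 6 faults
f=5: 6 faults
f=6: 6 faults
Smallest f with faults ≤ 7 is 2.

2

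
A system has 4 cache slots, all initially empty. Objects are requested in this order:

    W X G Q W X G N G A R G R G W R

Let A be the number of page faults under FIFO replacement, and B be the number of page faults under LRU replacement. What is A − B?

Under FIFO: F F F F . . . F . F F F . . F . → 9 faults.
Under LRU: F F F F . . . F . F F . . . F . → 8 faults.
A − B = 9 − 8 = 1.

1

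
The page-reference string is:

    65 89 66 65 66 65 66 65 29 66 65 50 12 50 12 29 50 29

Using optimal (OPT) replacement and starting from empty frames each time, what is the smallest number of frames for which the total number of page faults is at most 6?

3

f=1: 18 faults
f=2: 8 faults
f=3: 6 faults
f=4: 6 faults
f=5: 6 faults
f=6: 6 faults
Smallest f with faults ≤ 6 is 3.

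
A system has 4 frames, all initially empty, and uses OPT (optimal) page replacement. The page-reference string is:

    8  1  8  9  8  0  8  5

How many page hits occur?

8 → fault, frames {8}
1 → fault, frames {8,1}
8 → hit
9 → fault, frames {8,1,9}
8 → hit
0 → fault, frames {8,1,9,0}
8 → hit
5 → fault, evict 0, frames {8,1,9,5}
Hits: 3.

3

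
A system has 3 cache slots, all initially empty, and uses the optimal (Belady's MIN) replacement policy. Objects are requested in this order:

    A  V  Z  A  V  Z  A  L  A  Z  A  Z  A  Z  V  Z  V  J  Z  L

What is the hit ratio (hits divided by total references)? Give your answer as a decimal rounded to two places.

A -> miss, frames (A)
V -> miss, frames (A V)
Z -> miss, frames (A V Z)
A -> hit
V -> hit
Z -> hit
A -> hit
L -> miss, evict V, frames (A Z L)
A -> hit
Z -> hit
A -> hit
Z -> hit
A -> hit
Z -> hit
V -> miss, evict A, frames (Z L V)
Z -> hit
V -> hit
J -> miss, evict V, frames (Z L J)
Z -> hit
L -> hit
Hits: 14 of 20 references → 14/20 = 0.7000.

0.70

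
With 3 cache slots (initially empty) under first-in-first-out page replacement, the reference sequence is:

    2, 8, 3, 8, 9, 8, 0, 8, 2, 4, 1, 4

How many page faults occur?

2: miss, frames [2]
8: miss, frames [2, 8]
3: miss, frames [2, 8, 3]
8: hit
9: miss, evict 2, frames [8, 3, 9]
8: hit
0: miss, evict 8, frames [3, 9, 0]
8: miss, evict 3, frames [9, 0, 8]
2: miss, evict 9, frames [0, 8, 2]
4: miss, evict 0, frames [8, 2, 4]
1: miss, evict 8, frames [2, 4, 1]
4: hit
Page faults: 9.

9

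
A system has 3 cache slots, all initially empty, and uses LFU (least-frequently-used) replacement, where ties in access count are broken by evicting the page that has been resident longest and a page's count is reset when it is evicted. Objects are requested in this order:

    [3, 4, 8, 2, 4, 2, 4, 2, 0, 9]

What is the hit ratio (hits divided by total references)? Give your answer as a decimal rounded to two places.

0.40

3 -> miss, frames [3]
4 -> miss, frames [3, 4]
8 -> miss, frames [3, 4, 8]
2 -> miss, evict 3, frames [4, 8, 2]
4 -> hit
2 -> hit
4 -> hit
2 -> hit
0 -> miss, evict 8, frames [4, 2, 0]
9 -> miss, evict 0, frames [4, 2, 9]
Hits: 4 of 10 references → 4/10 = 0.4000.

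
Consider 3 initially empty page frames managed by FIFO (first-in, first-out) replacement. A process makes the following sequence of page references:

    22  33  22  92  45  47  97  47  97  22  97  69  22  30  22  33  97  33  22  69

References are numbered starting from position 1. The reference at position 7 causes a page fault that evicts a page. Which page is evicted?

pos 1: 22: miss, frames (22)
pos 2: 33: miss, frames (22 33)
pos 3: 22: hit
pos 4: 92: miss, frames (22 33 92)
pos 5: 45: miss, evict 22, frames (33 92 45)
pos 6: 47: miss, evict 33, frames (92 45 47)
pos 7: 97: miss, evict 92, frames (45 47 97)
At position 7, page 92 is evicted.

92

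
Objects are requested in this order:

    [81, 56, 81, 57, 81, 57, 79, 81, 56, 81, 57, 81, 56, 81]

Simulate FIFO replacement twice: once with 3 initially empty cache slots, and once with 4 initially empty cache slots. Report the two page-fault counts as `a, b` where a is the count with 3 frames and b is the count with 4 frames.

3 frames: F F . F . . F F F . F . . . → 7 faults.
4 frames: F F . F . . F . . . . . . . → 4 faults.
4 < 7: adding a frame reduced faults, as is typical.

7, 4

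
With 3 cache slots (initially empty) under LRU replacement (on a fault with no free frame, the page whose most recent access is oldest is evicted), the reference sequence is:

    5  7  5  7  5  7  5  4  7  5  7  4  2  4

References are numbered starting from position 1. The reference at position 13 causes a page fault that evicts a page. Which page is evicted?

5

pos 1: 5: miss, frames {5}
pos 2: 7: miss, frames {5,7}
pos 3: 5: hit
pos 4: 7: hit
pos 5: 5: hit
pos 6: 7: hit
pos 7: 5: hit
pos 8: 4: miss, frames {7,5,4}
pos 9: 7: hit
pos 10: 5: hit
pos 11: 7: hit
pos 12: 4: hit
pos 13: 2: miss, evict 5, frames {7,4,2}
At position 13, page 5 is evicted.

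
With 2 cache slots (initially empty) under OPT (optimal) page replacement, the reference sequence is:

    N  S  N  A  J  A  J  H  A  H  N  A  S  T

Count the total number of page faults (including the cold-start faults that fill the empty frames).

N -> fault, frames {N}
S -> fault, frames {N,S}
N -> hit
A -> fault, evict S, frames {N,A}
J -> fault, evict N, frames {A,J}
A -> hit
J -> hit
H -> fault, evict J, frames {A,H}
A -> hit
H -> hit
N -> fault, evict H, frames {A,N}
A -> hit
S -> fault, evict N, frames {A,S}
T -> fault, evict S, frames {A,T}
Page faults: 8.

8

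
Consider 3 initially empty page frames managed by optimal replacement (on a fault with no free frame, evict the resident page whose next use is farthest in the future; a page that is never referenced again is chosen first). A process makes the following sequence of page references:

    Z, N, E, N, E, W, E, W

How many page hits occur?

4

Z -> miss, frames (Z)
N -> miss, frames (Z N)
E -> miss, frames (Z N E)
N -> hit
E -> hit
W -> miss, evict N, frames (Z E W)
E -> hit
W -> hit
Hits: 4.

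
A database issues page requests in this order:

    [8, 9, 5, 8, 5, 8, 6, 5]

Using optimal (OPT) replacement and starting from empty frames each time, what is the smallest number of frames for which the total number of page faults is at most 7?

f=1: 8 faults
f=2: 4 faults
f=3: 4 faults
f=4: 4 faults
Smallest f with faults ≤ 7 is 2.

2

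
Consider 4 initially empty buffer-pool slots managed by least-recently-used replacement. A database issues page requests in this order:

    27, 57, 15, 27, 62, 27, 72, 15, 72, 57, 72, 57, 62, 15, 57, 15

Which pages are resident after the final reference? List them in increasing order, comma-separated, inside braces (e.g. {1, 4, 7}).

{15, 57, 62, 72}

27 -> miss, frames (27)
57 -> miss, frames (27 57)
15 -> miss, frames (27 57 15)
27 -> hit
62 -> miss, frames (57 15 27 62)
27 -> hit
72 -> miss, evict 57, frames (15 62 27 72)
15 -> hit
72 -> hit
57 -> miss, evict 62, frames (27 15 72 57)
72 -> hit
57 -> hit
62 -> miss, evict 27, frames (15 72 57 62)
15 -> hit
57 -> hit
15 -> hit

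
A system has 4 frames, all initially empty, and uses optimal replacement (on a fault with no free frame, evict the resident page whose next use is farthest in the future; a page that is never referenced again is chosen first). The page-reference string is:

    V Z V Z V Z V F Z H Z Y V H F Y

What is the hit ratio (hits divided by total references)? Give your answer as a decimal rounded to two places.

0.69

V -> miss, frames {V}
Z -> miss, frames {V,Z}
V -> hit
Z -> hit
V -> hit
Z -> hit
V -> hit
F -> miss, frames {V,Z,F}
Z -> hit
H -> miss, frames {V,Z,F,H}
Z -> hit
Y -> miss, evict Z, frames {V,F,H,Y}
V -> hit
H -> hit
F -> hit
Y -> hit
Hits: 11 of 16 references → 11/16 = 0.6875.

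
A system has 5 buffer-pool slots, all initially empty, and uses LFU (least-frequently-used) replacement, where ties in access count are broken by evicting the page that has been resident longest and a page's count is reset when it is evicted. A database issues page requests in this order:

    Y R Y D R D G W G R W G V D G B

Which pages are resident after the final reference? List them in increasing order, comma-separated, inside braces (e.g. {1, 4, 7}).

{B, D, G, R, W}

Y → miss, frames (Y)
R → miss, frames (Y R)
Y → hit
D → miss, frames (Y R D)
R → hit
D → hit
G → miss, frames (Y R D G)
W → miss, frames (Y R D G W)
G → hit
R → hit
W → hit
G → hit
V → miss, evict Y, frames (R D G W V)
D → hit
G → hit
B → miss, evict V, frames (R D G W B)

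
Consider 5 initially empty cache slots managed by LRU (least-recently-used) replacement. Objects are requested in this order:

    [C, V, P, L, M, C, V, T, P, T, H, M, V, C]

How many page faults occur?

C -> miss, frames (C)
V -> miss, frames (C V)
P -> miss, frames (C V P)
L -> miss, frames (C V P L)
M -> miss, frames (C V P L M)
C -> hit
V -> hit
T -> miss, evict P, frames (L M C V T)
P -> miss, evict L, frames (M C V T P)
T -> hit
H -> miss, evict M, frames (C V P T H)
M -> miss, evict C, frames (V P T H M)
V -> hit
C -> miss, evict P, frames (T H M V C)
Page faults: 10.

10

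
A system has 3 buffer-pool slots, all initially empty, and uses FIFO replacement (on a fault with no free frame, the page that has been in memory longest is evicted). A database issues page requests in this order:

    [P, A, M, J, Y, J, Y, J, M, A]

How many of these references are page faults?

P -> fault, frames (P)
A -> fault, frames (P A)
M -> fault, frames (P A M)
J -> fault, evict P, frames (A M J)
Y -> fault, evict A, frames (M J Y)
J -> hit
Y -> hit
J -> hit
M -> hit
A -> fault, evict M, frames (J Y A)
Page faults: 6.

6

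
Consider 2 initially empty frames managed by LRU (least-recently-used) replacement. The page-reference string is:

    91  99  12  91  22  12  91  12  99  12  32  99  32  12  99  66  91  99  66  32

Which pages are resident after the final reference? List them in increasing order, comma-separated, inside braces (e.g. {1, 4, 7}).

{32, 66}

91 -> miss, frames (91)
99 -> miss, frames (91 99)
12 -> miss, evict 91, frames (99 12)
91 -> miss, evict 99, frames (12 91)
22 -> miss, evict 12, frames (91 22)
12 -> miss, evict 91, frames (22 12)
91 -> miss, evict 22, frames (12 91)
12 -> hit
99 -> miss, evict 91, frames (12 99)
12 -> hit
32 -> miss, evict 99, frames (12 32)
99 -> miss, evict 12, frames (32 99)
32 -> hit
12 -> miss, evict 99, frames (32 12)
99 -> miss, evict 32, frames (12 99)
66 -> miss, evict 12, frames (99 66)
91 -> miss, evict 99, frames (66 91)
99 -> miss, evict 66, frames (91 99)
66 -> miss, evict 91, frames (99 66)
32 -> miss, evict 99, frames (66 32)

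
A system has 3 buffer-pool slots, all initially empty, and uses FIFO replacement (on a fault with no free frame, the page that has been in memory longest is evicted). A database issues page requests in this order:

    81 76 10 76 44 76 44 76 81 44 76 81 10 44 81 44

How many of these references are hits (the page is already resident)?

81 → miss, frames (81)
76 → miss, frames (81 76)
10 → miss, frames (81 76 10)
76 → hit
44 → miss, evict 81, frames (76 10 44)
76 → hit
44 → hit
76 → hit
81 → miss, evict 76, frames (10 44 81)
44 → hit
76 → miss, evict 10, frames (44 81 76)
81 → hit
10 → miss, evict 44, frames (81 76 10)
44 → miss, evict 81, frames (76 10 44)
81 → miss, evict 76, frames (10 44 81)
44 → hit
Hits: 7.

7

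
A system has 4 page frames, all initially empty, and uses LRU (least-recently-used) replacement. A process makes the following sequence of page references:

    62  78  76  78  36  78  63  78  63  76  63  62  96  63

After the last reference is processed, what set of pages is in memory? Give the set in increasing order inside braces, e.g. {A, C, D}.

{62, 63, 76, 96}

62 -> miss, frames (62)
78 -> miss, frames (62 78)
76 -> miss, frames (62 78 76)
78 -> hit
36 -> miss, frames (62 76 78 36)
78 -> hit
63 -> miss, evict 62, frames (76 36 78 63)
78 -> hit
63 -> hit
76 -> hit
63 -> hit
62 -> miss, evict 36, frames (78 76 63 62)
96 -> miss, evict 78, frames (76 63 62 96)
63 -> hit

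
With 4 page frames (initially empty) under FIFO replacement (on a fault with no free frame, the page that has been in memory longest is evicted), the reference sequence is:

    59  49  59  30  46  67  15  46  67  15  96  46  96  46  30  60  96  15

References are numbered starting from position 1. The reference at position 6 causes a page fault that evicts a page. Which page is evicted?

59

pos 1: 59: miss, frames {59}
pos 2: 49: miss, frames {59,49}
pos 3: 59: hit
pos 4: 30: miss, frames {59,49,30}
pos 5: 46: miss, frames {59,49,30,46}
pos 6: 67: miss, evict 59, frames {49,30,46,67}
At position 6, page 59 is evicted.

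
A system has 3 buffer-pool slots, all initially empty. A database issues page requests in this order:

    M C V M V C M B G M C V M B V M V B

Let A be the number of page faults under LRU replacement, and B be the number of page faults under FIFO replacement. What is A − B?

-2

Under LRU: F F F . . . . F F . F F . F . . . . → 8 faults.
Under FIFO: F F F . . . . F F F F F . F . F . . → 10 faults.
A − B = 8 − 10 = -2.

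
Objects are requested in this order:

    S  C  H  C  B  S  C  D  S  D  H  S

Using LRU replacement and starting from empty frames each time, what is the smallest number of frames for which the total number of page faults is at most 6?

4

f=1: 12 faults
f=2: 10 faults
f=3: 7 faults
f=4: 6 faults
f=5: 5 faults
Smallest f with faults ≤ 6 is 4.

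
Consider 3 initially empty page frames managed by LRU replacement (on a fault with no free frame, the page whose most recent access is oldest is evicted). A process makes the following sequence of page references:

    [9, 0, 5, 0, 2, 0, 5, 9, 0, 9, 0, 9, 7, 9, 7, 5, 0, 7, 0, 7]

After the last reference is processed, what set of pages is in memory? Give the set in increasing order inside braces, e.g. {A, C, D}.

{0, 5, 7}

9: fault, frames (9)
0: fault, frames (9 0)
5: fault, frames (9 0 5)
0: hit
2: fault, evict 9, frames (5 0 2)
0: hit
5: hit
9: fault, evict 2, frames (0 5 9)
0: hit
9: hit
0: hit
9: hit
7: fault, evict 5, frames (0 9 7)
9: hit
7: hit
5: fault, evict 0, frames (9 7 5)
0: fault, evict 9, frames (7 5 0)
7: hit
0: hit
7: hit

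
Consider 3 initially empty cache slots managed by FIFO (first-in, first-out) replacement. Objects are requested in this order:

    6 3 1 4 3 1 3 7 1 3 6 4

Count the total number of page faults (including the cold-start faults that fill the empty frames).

6: miss, frames [6]
3: miss, frames [6, 3]
1: miss, frames [6, 3, 1]
4: miss, evict 6, frames [3, 1, 4]
3: hit
1: hit
3: hit
7: miss, evict 3, frames [1, 4, 7]
1: hit
3: miss, evict 1, frames [4, 7, 3]
6: miss, evict 4, frames [7, 3, 6]
4: miss, evict 7, frames [3, 6, 4]
Page faults: 8.

8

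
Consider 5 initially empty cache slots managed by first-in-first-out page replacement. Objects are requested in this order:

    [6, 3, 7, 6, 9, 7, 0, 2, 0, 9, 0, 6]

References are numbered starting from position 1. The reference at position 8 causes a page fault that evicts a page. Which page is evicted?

pos 1: 6 -> miss, frames {6}
pos 2: 3 -> miss, frames {6,3}
pos 3: 7 -> miss, frames {6,3,7}
pos 4: 6 -> hit
pos 5: 9 -> miss, frames {6,3,7,9}
pos 6: 7 -> hit
pos 7: 0 -> miss, frames {6,3,7,9,0}
pos 8: 2 -> miss, evict 6, frames {3,7,9,0,2}
At position 8, page 6 is evicted.

6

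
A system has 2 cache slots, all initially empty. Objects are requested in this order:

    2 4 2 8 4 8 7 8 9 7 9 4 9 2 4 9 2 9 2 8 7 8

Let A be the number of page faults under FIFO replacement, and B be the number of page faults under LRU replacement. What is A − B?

-4

Under FIFO: F F . F . . F . F . . F . F . F . . . F F . → 10 faults.
Under LRU: F F . F F . F . F F . F . F F F F . . F F . → 14 faults.
A − B = 10 − 14 = -4.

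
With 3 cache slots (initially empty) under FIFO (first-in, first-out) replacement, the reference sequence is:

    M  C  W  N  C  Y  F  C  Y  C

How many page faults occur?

M → fault, frames (M)
C → fault, frames (M C)
W → fault, frames (M C W)
N → fault, evict M, frames (C W N)
C → hit
Y → fault, evict C, frames (W N Y)
F → fault, evict W, frames (N Y F)
C → fault, evict N, frames (Y F C)
Y → hit
C → hit
Page faults: 7.

7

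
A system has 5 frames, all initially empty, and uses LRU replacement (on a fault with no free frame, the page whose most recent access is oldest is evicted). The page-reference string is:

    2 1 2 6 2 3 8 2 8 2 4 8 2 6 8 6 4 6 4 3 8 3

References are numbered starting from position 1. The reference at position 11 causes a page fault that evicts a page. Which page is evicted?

pos 1: 2: fault, frames {2}
pos 2: 1: fault, frames {2,1}
pos 3: 2: hit
pos 4: 6: fault, frames {1,2,6}
pos 5: 2: hit
pos 6: 3: fault, frames {1,6,2,3}
pos 7: 8: fault, frames {1,6,2,3,8}
pos 8: 2: hit
pos 9: 8: hit
pos 10: 2: hit
pos 11: 4: fault, evict 1, frames {6,3,8,2,4}
At position 11, page 1 is evicted.

1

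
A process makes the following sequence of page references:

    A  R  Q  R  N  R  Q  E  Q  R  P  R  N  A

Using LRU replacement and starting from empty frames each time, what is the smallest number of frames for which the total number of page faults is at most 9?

3

f=1: 14 faults
f=2: 10 faults
f=3: 8 faults
f=4: 8 faults
f=5: 7 faults
f=6: 6 faults
Smallest f with faults ≤ 9 is 3.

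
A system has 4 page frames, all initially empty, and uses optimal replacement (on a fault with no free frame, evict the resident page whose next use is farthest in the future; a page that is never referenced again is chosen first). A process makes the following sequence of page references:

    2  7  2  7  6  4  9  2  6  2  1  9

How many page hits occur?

6

2 -> miss, frames (2)
7 -> miss, frames (2 7)
2 -> hit
7 -> hit
6 -> miss, frames (2 7 6)
4 -> miss, frames (2 7 6 4)
9 -> miss, evict 4, frames (2 7 6 9)
2 -> hit
6 -> hit
2 -> hit
1 -> miss, evict 6, frames (2 7 9 1)
9 -> hit
Hits: 6.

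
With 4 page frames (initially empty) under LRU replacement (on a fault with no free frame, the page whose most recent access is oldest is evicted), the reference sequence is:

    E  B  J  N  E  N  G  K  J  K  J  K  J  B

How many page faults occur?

E -> fault, frames {E}
B -> fault, frames {E,B}
J -> fault, frames {E,B,J}
N -> fault, frames {E,B,J,N}
E -> hit
N -> hit
G -> fault, evict B, frames {J,E,N,G}
K -> fault, evict J, frames {E,N,G,K}
J -> fault, evict E, frames {N,G,K,J}
K -> hit
J -> hit
K -> hit
J -> hit
B -> fault, evict N, frames {G,K,J,B}
Page faults: 8.

8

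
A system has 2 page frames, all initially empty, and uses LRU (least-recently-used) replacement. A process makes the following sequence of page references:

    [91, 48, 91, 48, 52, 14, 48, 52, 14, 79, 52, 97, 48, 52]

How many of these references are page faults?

91 → miss, frames {91}
48 → miss, frames {91,48}
91 → hit
48 → hit
52 → miss, evict 91, frames {48,52}
14 → miss, evict 48, frames {52,14}
48 → miss, evict 52, frames {14,48}
52 → miss, evict 14, frames {48,52}
14 → miss, evict 48, frames {52,14}
79 → miss, evict 52, frames {14,79}
52 → miss, evict 14, frames {79,52}
97 → miss, evict 79, frames {52,97}
48 → miss, evict 52, frames {97,48}
52 → miss, evict 97, frames {48,52}
Page faults: 12.

12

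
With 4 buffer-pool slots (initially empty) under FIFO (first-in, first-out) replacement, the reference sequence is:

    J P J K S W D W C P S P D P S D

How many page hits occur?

J: miss, frames {J}
P: miss, frames {J,P}
J: hit
K: miss, frames {J,P,K}
S: miss, frames {J,P,K,S}
W: miss, evict J, frames {P,K,S,W}
D: miss, evict P, frames {K,S,W,D}
W: hit
C: miss, evict K, frames {S,W,D,C}
P: miss, evict S, frames {W,D,C,P}
S: miss, evict W, frames {D,C,P,S}
P: hit
D: hit
P: hit
S: hit
D: hit
Hits: 7.

7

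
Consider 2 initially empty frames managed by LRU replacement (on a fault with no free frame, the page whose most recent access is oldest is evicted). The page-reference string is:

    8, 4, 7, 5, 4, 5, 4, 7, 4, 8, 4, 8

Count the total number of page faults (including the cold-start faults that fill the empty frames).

7

8: miss, frames {8}
4: miss, frames {8,4}
7: miss, evict 8, frames {4,7}
5: miss, evict 4, frames {7,5}
4: miss, evict 7, frames {5,4}
5: hit
4: hit
7: miss, evict 5, frames {4,7}
4: hit
8: miss, evict 7, frames {4,8}
4: hit
8: hit
Page faults: 7.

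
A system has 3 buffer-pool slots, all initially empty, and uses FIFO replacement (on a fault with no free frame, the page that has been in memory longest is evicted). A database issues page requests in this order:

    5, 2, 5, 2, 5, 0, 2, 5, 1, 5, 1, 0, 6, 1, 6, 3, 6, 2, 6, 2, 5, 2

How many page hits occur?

13

5 -> miss, frames [5]
2 -> miss, frames [5, 2]
5 -> hit
2 -> hit
5 -> hit
0 -> miss, frames [5, 2, 0]
2 -> hit
5 -> hit
1 -> miss, evict 5, frames [2, 0, 1]
5 -> miss, evict 2, frames [0, 1, 5]
1 -> hit
0 -> hit
6 -> miss, evict 0, frames [1, 5, 6]
1 -> hit
6 -> hit
3 -> miss, evict 1, frames [5, 6, 3]
6 -> hit
2 -> miss, evict 5, frames [6, 3, 2]
6 -> hit
2 -> hit
5 -> miss, evict 6, frames [3, 2, 5]
2 -> hit
Hits: 13.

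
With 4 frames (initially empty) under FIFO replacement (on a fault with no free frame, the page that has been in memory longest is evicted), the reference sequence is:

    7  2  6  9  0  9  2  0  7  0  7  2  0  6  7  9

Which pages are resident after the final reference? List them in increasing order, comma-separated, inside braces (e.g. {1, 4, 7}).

7: miss, frames {7}
2: miss, frames {7,2}
6: miss, frames {7,2,6}
9: miss, frames {7,2,6,9}
0: miss, evict 7, frames {2,6,9,0}
9: hit
2: hit
0: hit
7: miss, evict 2, frames {6,9,0,7}
0: hit
7: hit
2: miss, evict 6, frames {9,0,7,2}
0: hit
6: miss, evict 9, frames {0,7,2,6}
7: hit
9: miss, evict 0, frames {7,2,6,9}

{2, 6, 7, 9}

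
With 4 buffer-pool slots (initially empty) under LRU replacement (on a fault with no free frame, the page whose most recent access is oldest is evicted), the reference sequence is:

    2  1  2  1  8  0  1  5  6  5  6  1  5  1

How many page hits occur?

8

2 -> fault, frames (2)
1 -> fault, frames (2 1)
2 -> hit
1 -> hit
8 -> fault, frames (2 1 8)
0 -> fault, frames (2 1 8 0)
1 -> hit
5 -> fault, evict 2, frames (8 0 1 5)
6 -> fault, evict 8, frames (0 1 5 6)
5 -> hit
6 -> hit
1 -> hit
5 -> hit
1 -> hit
Hits: 8.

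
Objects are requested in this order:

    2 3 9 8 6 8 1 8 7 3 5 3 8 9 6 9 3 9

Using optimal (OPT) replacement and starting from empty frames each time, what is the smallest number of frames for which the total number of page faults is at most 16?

2

f=1: 18 faults
f=2: 13 faults
f=3: 10 faults
f=4: 9 faults
f=5: 8 faults
f=6: 8 faults
f=7: 8 faults
f=8: 8 faults
Smallest f with faults ≤ 16 is 2.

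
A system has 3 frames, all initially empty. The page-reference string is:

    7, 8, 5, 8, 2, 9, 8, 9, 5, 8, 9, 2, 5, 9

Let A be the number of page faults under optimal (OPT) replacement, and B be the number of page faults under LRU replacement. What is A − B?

Under OPT: F F F . F F . . . . . F . . → 6 faults.
Under LRU: F F F . F F . . F . . F F . → 8 faults.
A − B = 6 − 8 = -2.

-2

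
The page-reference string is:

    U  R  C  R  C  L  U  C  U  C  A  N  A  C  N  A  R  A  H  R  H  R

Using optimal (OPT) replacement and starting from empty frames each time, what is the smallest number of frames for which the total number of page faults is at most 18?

f=1: 22 faults
f=2: 11 faults
f=3: 8 faults
f=4: 7 faults
f=5: 7 faults
f=6: 7 faults
f=7: 7 faults
Smallest f with faults ≤ 18 is 2.

2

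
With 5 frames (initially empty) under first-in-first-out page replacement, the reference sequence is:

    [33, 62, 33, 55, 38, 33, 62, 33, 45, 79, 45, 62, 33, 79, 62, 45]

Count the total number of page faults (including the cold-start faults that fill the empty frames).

33 -> miss, frames [33]
62 -> miss, frames [33, 62]
33 -> hit
55 -> miss, frames [33, 62, 55]
38 -> miss, frames [33, 62, 55, 38]
33 -> hit
62 -> hit
33 -> hit
45 -> miss, frames [33, 62, 55, 38, 45]
79 -> miss, evict 33, frames [62, 55, 38, 45, 79]
45 -> hit
62 -> hit
33 -> miss, evict 62, frames [55, 38, 45, 79, 33]
79 -> hit
62 -> miss, evict 55, frames [38, 45, 79, 33, 62]
45 -> hit
Page faults: 8.

8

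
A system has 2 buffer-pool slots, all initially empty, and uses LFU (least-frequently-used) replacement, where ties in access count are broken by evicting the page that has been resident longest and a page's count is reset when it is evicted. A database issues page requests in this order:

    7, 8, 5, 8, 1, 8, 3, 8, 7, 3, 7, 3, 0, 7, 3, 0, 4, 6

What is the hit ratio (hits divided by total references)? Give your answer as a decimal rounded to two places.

7 → miss, frames [7]
8 → miss, frames [7, 8]
5 → miss, evict 7, frames [8, 5]
8 → hit
1 → miss, evict 5, frames [8, 1]
8 → hit
3 → miss, evict 1, frames [8, 3]
8 → hit
7 → miss, evict 3, frames [8, 7]
3 → miss, evict 7, frames [8, 3]
7 → miss, evict 3, frames [8, 7]
3 → miss, evict 7, frames [8, 3]
0 → miss, evict 3, frames [8, 0]
7 → miss, evict 0, frames [8, 7]
3 → miss, evict 7, frames [8, 3]
0 → miss, evict 3, frames [8, 0]
4 → miss, evict 0, frames [8, 4]
6 → miss, evict 4, frames [8, 6]
Hits: 3 of 18 references → 3/18 = 0.1667.

0.17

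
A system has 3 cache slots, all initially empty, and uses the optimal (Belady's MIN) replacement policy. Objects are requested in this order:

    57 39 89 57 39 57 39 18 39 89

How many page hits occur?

6

57 → fault, frames (57)
39 → fault, frames (57 39)
89 → fault, frames (57 39 89)
57 → hit
39 → hit
57 → hit
39 → hit
18 → fault, evict 57, frames (39 89 18)
39 → hit
89 → hit
Hits: 6.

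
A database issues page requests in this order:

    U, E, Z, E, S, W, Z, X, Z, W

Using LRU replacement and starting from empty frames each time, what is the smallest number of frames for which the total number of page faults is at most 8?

f=1: 10 faults
f=2: 8 faults
f=3: 7 faults
f=4: 6 faults
f=5: 6 faults
f=6: 6 faults
Smallest f with faults ≤ 8 is 2.

2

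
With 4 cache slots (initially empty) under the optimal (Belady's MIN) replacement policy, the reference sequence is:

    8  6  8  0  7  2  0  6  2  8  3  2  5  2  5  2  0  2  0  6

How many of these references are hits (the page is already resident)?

8 → fault, frames [8]
6 → fault, frames [8, 6]
8 → hit
0 → fault, frames [8, 6, 0]
7 → fault, frames [8, 6, 0, 7]
2 → fault, evict 7, frames [8, 6, 0, 2]
0 → hit
6 → hit
2 → hit
8 → hit
3 → fault, evict 8, frames [6, 0, 2, 3]
2 → hit
5 → fault, evict 3, frames [6, 0, 2, 5]
2 → hit
5 → hit
2 → hit
0 → hit
2 → hit
0 → hit
6 → hit
Hits: 13.

13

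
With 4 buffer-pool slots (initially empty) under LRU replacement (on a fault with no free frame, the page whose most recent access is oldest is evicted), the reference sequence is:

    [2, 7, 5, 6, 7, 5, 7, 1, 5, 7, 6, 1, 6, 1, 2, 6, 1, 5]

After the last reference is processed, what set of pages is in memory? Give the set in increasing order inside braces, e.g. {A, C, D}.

2: fault, frames {2}
7: fault, frames {2,7}
5: fault, frames {2,7,5}
6: fault, frames {2,7,5,6}
7: hit
5: hit
7: hit
1: fault, evict 2, frames {6,5,7,1}
5: hit
7: hit
6: hit
1: hit
6: hit
1: hit
2: fault, evict 5, frames {7,6,1,2}
6: hit
1: hit
5: fault, evict 7, frames {2,6,1,5}

{1, 2, 5, 6}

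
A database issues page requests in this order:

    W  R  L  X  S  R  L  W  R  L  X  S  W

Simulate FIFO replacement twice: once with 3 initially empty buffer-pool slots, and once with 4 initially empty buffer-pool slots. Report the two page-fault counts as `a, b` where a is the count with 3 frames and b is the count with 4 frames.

10, 11

3 frames: F F F F F F F F . . F F . → 10 faults.
4 frames: F F F F F . . F F F F F F → 11 faults.
11 > 10: adding a frame increased faults — Belady's anomaly.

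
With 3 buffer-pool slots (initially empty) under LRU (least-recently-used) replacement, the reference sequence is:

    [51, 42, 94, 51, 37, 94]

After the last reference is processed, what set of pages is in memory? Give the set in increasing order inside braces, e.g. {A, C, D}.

{37, 51, 94}

51 -> miss, frames (51)
42 -> miss, frames (51 42)
94 -> miss, frames (51 42 94)
51 -> hit
37 -> miss, evict 42, frames (94 51 37)
94 -> hit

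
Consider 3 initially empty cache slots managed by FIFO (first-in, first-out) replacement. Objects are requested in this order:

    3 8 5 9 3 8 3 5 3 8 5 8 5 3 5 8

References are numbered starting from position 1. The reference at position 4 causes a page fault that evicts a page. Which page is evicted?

pos 1: 3 → fault, frames (3)
pos 2: 8 → fault, frames (3 8)
pos 3: 5 → fault, frames (3 8 5)
pos 4: 9 → fault, evict 3, frames (8 5 9)
At position 4, page 3 is evicted.

3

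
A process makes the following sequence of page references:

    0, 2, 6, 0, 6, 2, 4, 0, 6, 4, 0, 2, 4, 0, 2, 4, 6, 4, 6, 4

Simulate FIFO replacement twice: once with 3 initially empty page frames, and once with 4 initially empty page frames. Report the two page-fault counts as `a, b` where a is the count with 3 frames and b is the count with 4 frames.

3 frames: F F F . . . F F . . . F . . . . F F . . → 8 faults.
4 frames: F F F . . . F . . . . . . . . . . . . . → 4 faults.
4 < 8: adding a frame reduced faults, as is typical.

8, 4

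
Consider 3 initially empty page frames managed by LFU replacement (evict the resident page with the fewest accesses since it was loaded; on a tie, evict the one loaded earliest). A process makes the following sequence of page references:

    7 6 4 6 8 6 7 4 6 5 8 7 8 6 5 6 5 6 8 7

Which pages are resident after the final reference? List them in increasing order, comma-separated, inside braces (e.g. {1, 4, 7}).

7: fault, frames [7]
6: fault, frames [7, 6]
4: fault, frames [7, 6, 4]
6: hit
8: fault, evict 7, frames [6, 4, 8]
6: hit
7: fault, evict 4, frames [6, 8, 7]
4: fault, evict 8, frames [6, 7, 4]
6: hit
5: fault, evict 7, frames [6, 4, 5]
8: fault, evict 4, frames [6, 5, 8]
7: fault, evict 5, frames [6, 8, 7]
8: hit
6: hit
5: fault, evict 7, frames [6, 8, 5]
6: hit
5: hit
6: hit
8: hit
7: fault, evict 5, frames [6, 8, 7]

{6, 7, 8}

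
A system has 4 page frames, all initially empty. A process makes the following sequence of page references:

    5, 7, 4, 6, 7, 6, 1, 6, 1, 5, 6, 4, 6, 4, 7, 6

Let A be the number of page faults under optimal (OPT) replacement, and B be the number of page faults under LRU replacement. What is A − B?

Under OPT: F F F F . . F . . . . . . . F . → 6 faults.
Under LRU: F F F F . . F . . F . F . . F . → 8 faults.
A − B = 6 − 8 = -2.

-2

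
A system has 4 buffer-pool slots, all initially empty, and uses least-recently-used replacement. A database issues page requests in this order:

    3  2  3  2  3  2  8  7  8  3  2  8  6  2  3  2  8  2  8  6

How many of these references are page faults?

3 -> miss, frames (3)
2 -> miss, frames (3 2)
3 -> hit
2 -> hit
3 -> hit
2 -> hit
8 -> miss, frames (3 2 8)
7 -> miss, frames (3 2 8 7)
8 -> hit
3 -> hit
2 -> hit
8 -> hit
6 -> miss, evict 7, frames (3 2 8 6)
2 -> hit
3 -> hit
2 -> hit
8 -> hit
2 -> hit
8 -> hit
6 -> hit
Page faults: 5.

5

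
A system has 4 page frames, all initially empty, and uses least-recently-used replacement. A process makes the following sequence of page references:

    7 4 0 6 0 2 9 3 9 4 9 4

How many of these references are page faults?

8

7 → fault, frames {7}
4 → fault, frames {7,4}
0 → fault, frames {7,4,0}
6 → fault, frames {7,4,0,6}
0 → hit
2 → fault, evict 7, frames {4,6,0,2}
9 → fault, evict 4, frames {6,0,2,9}
3 → fault, evict 6, frames {0,2,9,3}
9 → hit
4 → fault, evict 0, frames {2,3,9,4}
9 → hit
4 → hit
Page faults: 8.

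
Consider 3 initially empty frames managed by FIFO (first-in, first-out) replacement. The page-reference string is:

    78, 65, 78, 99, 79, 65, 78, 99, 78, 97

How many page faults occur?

78 -> fault, frames {78}
65 -> fault, frames {78,65}
78 -> hit
99 -> fault, frames {78,65,99}
79 -> fault, evict 78, frames {65,99,79}
65 -> hit
78 -> fault, evict 65, frames {99,79,78}
99 -> hit
78 -> hit
97 -> fault, evict 99, frames {79,78,97}
Page faults: 6.

6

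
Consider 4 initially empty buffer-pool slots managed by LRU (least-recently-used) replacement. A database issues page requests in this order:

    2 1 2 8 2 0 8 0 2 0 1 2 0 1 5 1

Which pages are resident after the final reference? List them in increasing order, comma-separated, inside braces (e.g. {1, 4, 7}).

2 → fault, frames (2)
1 → fault, frames (2 1)
2 → hit
8 → fault, frames (1 2 8)
2 → hit
0 → fault, frames (1 8 2 0)
8 → hit
0 → hit
2 → hit
0 → hit
1 → hit
2 → hit
0 → hit
1 → hit
5 → fault, evict 8, frames (2 0 1 5)
1 → hit

{0, 1, 2, 5}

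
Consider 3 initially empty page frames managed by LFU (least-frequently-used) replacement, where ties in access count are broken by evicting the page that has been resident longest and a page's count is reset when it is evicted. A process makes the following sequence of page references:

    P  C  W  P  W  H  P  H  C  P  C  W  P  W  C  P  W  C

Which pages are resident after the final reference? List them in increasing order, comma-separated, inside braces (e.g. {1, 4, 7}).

{C, P, W}

P → fault, frames [P]
C → fault, frames [P, C]
W → fault, frames [P, C, W]
P → hit
W → hit
H → fault, evict C, frames [P, W, H]
P → hit
H → hit
C → fault, evict W, frames [P, H, C]
P → hit
C → hit
W → fault, evict H, frames [P, C, W]
P → hit
W → hit
C → hit
P → hit
W → hit
C → hit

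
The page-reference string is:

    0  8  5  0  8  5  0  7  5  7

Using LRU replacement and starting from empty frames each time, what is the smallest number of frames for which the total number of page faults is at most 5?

3

f=1: 10 faults
f=2: 9 faults
f=3: 4 faults
f=4: 4 faults
Smallest f with faults ≤ 5 is 3.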